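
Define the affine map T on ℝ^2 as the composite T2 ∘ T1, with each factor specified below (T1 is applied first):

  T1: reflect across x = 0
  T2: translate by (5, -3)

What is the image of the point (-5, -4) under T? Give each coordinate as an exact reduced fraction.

T(p) = (10, -7)

T1 reflect across x = 0: (-5, -4) → (5, -4)
T2 translate by (5, -3): (5, -4) → (10, -7)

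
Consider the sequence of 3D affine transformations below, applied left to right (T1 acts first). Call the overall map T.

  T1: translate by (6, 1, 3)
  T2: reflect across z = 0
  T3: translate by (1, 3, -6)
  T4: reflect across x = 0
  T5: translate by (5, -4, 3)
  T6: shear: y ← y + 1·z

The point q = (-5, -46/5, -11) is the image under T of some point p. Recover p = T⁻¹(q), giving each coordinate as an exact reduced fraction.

T1 = [1 0 0 6; 0 1 0 1; 0 0 1 3; 0 0 0 1]
T2·T1 = [1 0 0 6; 0 1 0 1; 0 0 -1 -3; 0 0 0 1]
T3·…·T1 = [1 0 0 7; 0 1 0 4; 0 0 -1 -9; 0 0 0 1]
T4·…·T1 = [-1 0 0 -7; 0 1 0 4; 0 0 -1 -9; 0 0 0 1]
T5·…·T1 = [-1 0 0 -2; 0 1 0 0; 0 0 -1 -6; 0 0 0 1]
T6·…·T1 = [-1 0 0 -2; 0 1 -1 -6; 0 0 -1 -6; 0 0 0 1]
det M = 1; M⁻¹ = [-1 0 0 -2; 0 1 -1 0; 0 0 -1 -6; 0 0 0 1]
M⁻¹ · (-5, -46/5, -11)ᵀ = (3, 9/5, 5)ᵀ

p = (3, 9/5, 5)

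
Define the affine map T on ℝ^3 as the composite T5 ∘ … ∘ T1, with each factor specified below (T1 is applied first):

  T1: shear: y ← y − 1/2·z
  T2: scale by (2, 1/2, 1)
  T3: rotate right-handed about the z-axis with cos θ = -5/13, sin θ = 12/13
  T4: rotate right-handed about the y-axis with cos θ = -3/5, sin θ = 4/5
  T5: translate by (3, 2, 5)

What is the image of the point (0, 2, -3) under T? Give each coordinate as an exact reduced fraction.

T(p) = (102/65, 69/52, 526/65)

T1 shear: y ← y − 1/2·z: (0, 2, -3) → (0, 7/2, -3)
T2 scale by (2, 1/2, 1): (0, 7/2, -3) → (0, 7/4, -3)
T3 rotate right-handed about the z-axis with cos θ = -5/13, sin θ = 12/13: (0, 7/4, -3) → (-21/13, -35/52, -3)
T4 rotate right-handed about the y-axis with cos θ = -3/5, sin θ = 4/5: (-21/13, -35/52, -3) → (-93/65, -35/52, 201/65)
T5 translate by (3, 2, 5): (-93/65, -35/52, 201/65) → (102/65, 69/52, 526/65)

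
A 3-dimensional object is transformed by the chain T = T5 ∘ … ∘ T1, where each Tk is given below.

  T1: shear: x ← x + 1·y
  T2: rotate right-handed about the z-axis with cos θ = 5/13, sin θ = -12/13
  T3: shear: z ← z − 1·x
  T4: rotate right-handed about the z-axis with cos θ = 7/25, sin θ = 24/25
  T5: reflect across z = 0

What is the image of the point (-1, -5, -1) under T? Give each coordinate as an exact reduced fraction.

T(p) = (-1758/325, -1831/325, -77/13)

T1 shear: x ← x + 1·y: (-1, -5, -1) → (-6, -5, -1)
T2 rotate right-handed about the z-axis with cos θ = 5/13, sin θ = -12/13: (-6, -5, -1) → (-90/13, 47/13, -1)
T3 shear: z ← z − 1·x: (-90/13, 47/13, -1) → (-90/13, 47/13, 77/13)
T4 rotate right-handed about the z-axis with cos θ = 7/25, sin θ = 24/25: (-90/13, 47/13, 77/13) → (-1758/325, -1831/325, 77/13)
T5 reflect across z = 0: (-1758/325, -1831/325, 77/13) → (-1758/325, -1831/325, -77/13)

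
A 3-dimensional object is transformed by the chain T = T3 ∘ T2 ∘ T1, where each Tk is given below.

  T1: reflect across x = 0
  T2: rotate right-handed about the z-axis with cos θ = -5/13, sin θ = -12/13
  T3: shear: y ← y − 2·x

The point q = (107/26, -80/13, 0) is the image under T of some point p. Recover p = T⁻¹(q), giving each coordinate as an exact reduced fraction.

p = (7/2, 3, 0)

T1 = [-1 0 0 0; 0 1 0 0; 0 0 1 0; 0 0 0 1]
T2·T1 = [5/13 12/13 0 0; 12/13 -5/13 0 0; 0 0 1 0; 0 0 0 1]
T3·…·T1 = [5/13 12/13 0 0; 2/13 -29/13 0 0; 0 0 1 0; 0 0 0 1]
det M = -1; M⁻¹ = [29/13 12/13 0 0; 2/13 -5/13 0 0; 0 0 1 0; 0 0 0 1]
M⁻¹ · (107/26, -80/13, 0)ᵀ = (7/2, 3, 0)ᵀ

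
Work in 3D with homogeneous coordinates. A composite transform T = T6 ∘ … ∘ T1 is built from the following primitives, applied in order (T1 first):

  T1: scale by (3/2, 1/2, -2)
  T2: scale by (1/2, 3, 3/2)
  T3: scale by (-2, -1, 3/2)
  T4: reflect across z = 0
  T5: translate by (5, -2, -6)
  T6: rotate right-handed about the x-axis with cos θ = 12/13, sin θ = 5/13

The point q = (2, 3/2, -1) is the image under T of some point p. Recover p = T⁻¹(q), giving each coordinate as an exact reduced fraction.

p = (2, -2, 1)

T1 = [3/2 0 0 0; 0 1/2 0 0; 0 0 -2 0; 0 0 0 1]
T2·T1 = [3/4 0 0 0; 0 3/2 0 0; 0 0 -3 0; 0 0 0 1]
T3·…·T1 = [-3/2 0 0 0; 0 -3/2 0 0; 0 0 -9/2 0; 0 0 0 1]
T4·…·T1 = [-3/2 0 0 0; 0 -3/2 0 0; 0 0 9/2 0; 0 0 0 1]
T5·…·T1 = [-3/2 0 0 5; 0 -3/2 0 -2; 0 0 9/2 -6; 0 0 0 1]
T6·…·T1 = [-3/2 0 0 5; 0 -18/13 -45/26 6/13; 0 -15/26 54/13 -82/13; 0 0 0 1]
det M = 81/8; M⁻¹ = [-2/3 0 0 10/3; 0 -8/13 -10/39 -4/3; 0 -10/117 8/39 4/3; 0 0 0 1]
M⁻¹ · (2, 3/2, -1)ᵀ = (2, -2, 1)ᵀ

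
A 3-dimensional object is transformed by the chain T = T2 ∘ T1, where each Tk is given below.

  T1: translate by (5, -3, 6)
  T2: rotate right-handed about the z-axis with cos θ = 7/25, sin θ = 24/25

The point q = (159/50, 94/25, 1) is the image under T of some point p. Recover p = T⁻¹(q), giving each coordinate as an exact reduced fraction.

p = (-1/2, 1, -5)

T1 = [1 0 0 5; 0 1 0 -3; 0 0 1 6; 0 0 0 1]
T2·T1 = [7/25 -24/25 0 107/25; 24/25 7/25 0 99/25; 0 0 1 6; 0 0 0 1]
det M = 1; M⁻¹ = [7/25 24/25 0 -5; -24/25 7/25 0 3; 0 0 1 -6; 0 0 0 1]
M⁻¹ · (159/50, 94/25, 1)ᵀ = (-1/2, 1, -5)ᵀ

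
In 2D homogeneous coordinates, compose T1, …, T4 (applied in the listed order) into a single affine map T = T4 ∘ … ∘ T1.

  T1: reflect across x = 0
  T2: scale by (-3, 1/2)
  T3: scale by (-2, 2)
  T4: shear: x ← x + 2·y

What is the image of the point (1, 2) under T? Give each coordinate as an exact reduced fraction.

T(p) = (-2, 2)

T1 reflect across x = 0: (1, 2) → (-1, 2)
T2 scale by (-3, 1/2): (-1, 2) → (3, 1)
T3 scale by (-2, 2): (3, 1) → (-6, 2)
T4 shear: x ← x + 2·y: (-6, 2) → (-2, 2)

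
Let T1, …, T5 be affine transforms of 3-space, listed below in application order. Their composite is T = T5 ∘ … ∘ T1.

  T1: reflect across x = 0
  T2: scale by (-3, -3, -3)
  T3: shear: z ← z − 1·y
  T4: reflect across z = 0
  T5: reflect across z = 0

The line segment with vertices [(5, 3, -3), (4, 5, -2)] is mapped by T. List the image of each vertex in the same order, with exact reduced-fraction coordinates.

T1 reflect across x = 0: (5, 3, -3) → (-5, 3, -3); (4, 5, -2) → (-4, 5, -2)
T2 scale by (-3, -3, -3): (-5, 3, -3) → (15, -9, 9); (-4, 5, -2) → (12, -15, 6)
T3 shear: z ← z − 1·y: (15, -9, 9) → (15, -9, 18); (12, -15, 6) → (12, -15, 21)
T4 reflect across z = 0: (15, -9, 18) → (15, -9, -18); (12, -15, 21) → (12, -15, -21)
T5 reflect across z = 0: (15, -9, -18) → (15, -9, 18); (12, -15, -21) → (12, -15, 21)

image vertices: (15, -9, 18), (12, -15, 21)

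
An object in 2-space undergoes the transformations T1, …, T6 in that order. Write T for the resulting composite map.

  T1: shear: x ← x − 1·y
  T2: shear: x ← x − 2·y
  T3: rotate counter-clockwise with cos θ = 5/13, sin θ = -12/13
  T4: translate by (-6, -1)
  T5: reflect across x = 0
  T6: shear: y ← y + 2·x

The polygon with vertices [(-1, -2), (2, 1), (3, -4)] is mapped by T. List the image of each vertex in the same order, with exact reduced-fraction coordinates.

T1 shear: x ← x − 1·y: (-1, -2) → (1, -2); (2, 1) → (1, 1); (3, -4) → (7, -4)
T2 shear: x ← x − 2·y: (1, -2) → (5, -2); (1, 1) → (-1, 1); (7, -4) → (15, -4)
T3 rotate counter-clockwise with cos θ = 5/13, sin θ = -12/13: (5, -2) → (1/13, -70/13); (-1, 1) → (7/13, 17/13); (15, -4) → (27/13, -200/13)
T4 translate by (-6, -1): (1/13, -70/13) → (-77/13, -83/13); (7/13, 17/13) → (-71/13, 4/13); (27/13, -200/13) → (-51/13, -213/13)
T5 reflect across x = 0: (-77/13, -83/13) → (77/13, -83/13); (-71/13, 4/13) → (71/13, 4/13); (-51/13, -213/13) → (51/13, -213/13)
T6 shear: y ← y + 2·x: (77/13, -83/13) → (77/13, 71/13); (71/13, 4/13) → (71/13, 146/13); (51/13, -213/13) → (51/13, -111/13)

image vertices: (77/13, 71/13), (71/13, 146/13), (51/13, -111/13)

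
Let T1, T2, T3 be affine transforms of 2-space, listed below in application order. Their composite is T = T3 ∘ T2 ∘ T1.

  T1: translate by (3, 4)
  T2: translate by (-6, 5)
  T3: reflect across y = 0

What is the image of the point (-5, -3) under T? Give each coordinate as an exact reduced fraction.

T(p) = (-8, -6)

T1 translate by (3, 4): (-5, -3) → (-2, 1)
T2 translate by (-6, 5): (-2, 1) → (-8, 6)
T3 reflect across y = 0: (-8, 6) → (-8, -6)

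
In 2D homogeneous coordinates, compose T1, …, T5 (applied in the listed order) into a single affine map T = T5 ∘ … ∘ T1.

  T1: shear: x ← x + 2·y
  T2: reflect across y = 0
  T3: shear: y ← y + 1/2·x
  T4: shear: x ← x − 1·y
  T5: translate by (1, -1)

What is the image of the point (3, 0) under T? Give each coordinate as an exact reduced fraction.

T(p) = (5/2, 1/2)

T1 shear: x ← x + 2·y: (3, 0) → (3, 0)
T2 reflect across y = 0: (3, 0) → (3, 0)
T3 shear: y ← y + 1/2·x: (3, 0) → (3, 3/2)
T4 shear: x ← x − 1·y: (3, 3/2) → (3/2, 3/2)
T5 translate by (1, -1): (3/2, 3/2) → (5/2, 1/2)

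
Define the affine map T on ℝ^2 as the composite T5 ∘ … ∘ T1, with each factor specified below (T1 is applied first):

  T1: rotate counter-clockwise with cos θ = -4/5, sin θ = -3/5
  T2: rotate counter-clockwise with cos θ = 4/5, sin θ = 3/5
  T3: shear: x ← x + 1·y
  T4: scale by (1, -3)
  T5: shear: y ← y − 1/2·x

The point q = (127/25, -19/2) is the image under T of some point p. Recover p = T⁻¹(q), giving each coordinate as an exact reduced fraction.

T1 = [-4/5 3/5 0; -3/5 -4/5 0; 0 0 1]
T2·T1 = [-7/25 24/25 0; -24/25 -7/25 0; 0 0 1]
T3·…·T1 = [-31/25 17/25 0; -24/25 -7/25 0; 0 0 1]
T4·…·T1 = [-31/25 17/25 0; 72/25 21/25 0; 0 0 1]
T5·…·T1 = [-31/25 17/25 0; 7/2 1/2 0; 0 0 1]
det M = -3; M⁻¹ = [-1/6 17/75 0; 7/6 31/75 0; 0 0 1]
M⁻¹ · (127/25, -19/2)ᵀ = (-3, 2)ᵀ

p = (-3, 2)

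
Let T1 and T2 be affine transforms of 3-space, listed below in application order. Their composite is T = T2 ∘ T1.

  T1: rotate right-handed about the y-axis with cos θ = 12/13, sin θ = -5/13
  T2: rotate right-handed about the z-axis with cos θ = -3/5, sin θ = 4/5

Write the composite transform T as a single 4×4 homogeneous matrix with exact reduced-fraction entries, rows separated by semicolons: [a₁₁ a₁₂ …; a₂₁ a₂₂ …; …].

T = [-36/65 -4/5 3/13 0; 48/65 -3/5 -4/13 0; 5/13 0 12/13 0; 0 0 0 1]

T1 = [12/13 0 -5/13 0; 0 1 0 0; 5/13 0 12/13 0; 0 0 0 1]
T2·T1 = [-36/65 -4/5 3/13 0; 48/65 -3/5 -4/13 0; 5/13 0 12/13 0; 0 0 0 1]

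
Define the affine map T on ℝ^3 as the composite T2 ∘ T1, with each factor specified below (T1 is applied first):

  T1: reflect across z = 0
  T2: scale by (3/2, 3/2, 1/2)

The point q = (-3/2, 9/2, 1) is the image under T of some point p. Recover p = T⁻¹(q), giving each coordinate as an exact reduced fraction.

T1 = [1 0 0 0; 0 1 0 0; 0 0 -1 0; 0 0 0 1]
T2·T1 = [3/2 0 0 0; 0 3/2 0 0; 0 0 -1/2 0; 0 0 0 1]
det M = -9/8; M⁻¹ = [2/3 0 0 0; 0 2/3 0 0; 0 0 -2 0; 0 0 0 1]
M⁻¹ · (-3/2, 9/2, 1)ᵀ = (-1, 3, -2)ᵀ

p = (-1, 3, -2)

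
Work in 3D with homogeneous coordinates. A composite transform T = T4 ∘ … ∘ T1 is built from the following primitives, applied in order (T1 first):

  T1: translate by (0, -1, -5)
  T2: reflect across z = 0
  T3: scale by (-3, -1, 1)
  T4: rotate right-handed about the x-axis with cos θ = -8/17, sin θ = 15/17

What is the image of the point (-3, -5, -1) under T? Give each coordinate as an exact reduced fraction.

T1 translate by (0, -1, -5): (-3, -5, -1) → (-3, -6, -6)
T2 reflect across z = 0: (-3, -6, -6) → (-3, -6, 6)
T3 scale by (-3, -1, 1): (-3, -6, 6) → (9, 6, 6)
T4 rotate right-handed about the x-axis with cos θ = -8/17, sin θ = 15/17: (9, 6, 6) → (9, -138/17, 42/17)

T(p) = (9, -138/17, 42/17)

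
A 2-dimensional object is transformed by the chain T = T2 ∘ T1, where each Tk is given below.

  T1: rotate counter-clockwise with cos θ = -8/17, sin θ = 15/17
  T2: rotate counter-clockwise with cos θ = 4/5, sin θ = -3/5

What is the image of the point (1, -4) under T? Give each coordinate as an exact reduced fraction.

T1 rotate counter-clockwise with cos θ = -8/17, sin θ = 15/17: (1, -4) → (52/17, 47/17)
T2 rotate counter-clockwise with cos θ = 4/5, sin θ = -3/5: (52/17, 47/17) → (349/85, 32/85)

T(p) = (349/85, 32/85)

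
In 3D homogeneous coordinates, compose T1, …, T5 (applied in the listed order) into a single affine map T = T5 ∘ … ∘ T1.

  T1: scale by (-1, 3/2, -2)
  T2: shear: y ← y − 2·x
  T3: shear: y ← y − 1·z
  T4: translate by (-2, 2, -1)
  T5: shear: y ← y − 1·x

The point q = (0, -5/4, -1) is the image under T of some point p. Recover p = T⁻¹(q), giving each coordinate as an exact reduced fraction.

T1 = [-1 0 0 0; 0 3/2 0 0; 0 0 -2 0; 0 0 0 1]
T2·T1 = [-1 0 0 0; 2 3/2 0 0; 0 0 -2 0; 0 0 0 1]
T3·…·T1 = [-1 0 0 0; 2 3/2 2 0; 0 0 -2 0; 0 0 0 1]
T4·…·T1 = [-1 0 0 -2; 2 3/2 2 2; 0 0 -2 -1; 0 0 0 1]
T5·…·T1 = [-1 0 0 -2; 3 3/2 2 4; 0 0 -2 -1; 0 0 0 1]
det M = 3; M⁻¹ = [-1 0 0 -2; 2 2/3 2/3 2; 0 0 -1/2 -1/2; 0 0 0 1]
M⁻¹ · (0, -5/4, -1)ᵀ = (-2, 1/2, 0)ᵀ

p = (-2, 1/2, 0)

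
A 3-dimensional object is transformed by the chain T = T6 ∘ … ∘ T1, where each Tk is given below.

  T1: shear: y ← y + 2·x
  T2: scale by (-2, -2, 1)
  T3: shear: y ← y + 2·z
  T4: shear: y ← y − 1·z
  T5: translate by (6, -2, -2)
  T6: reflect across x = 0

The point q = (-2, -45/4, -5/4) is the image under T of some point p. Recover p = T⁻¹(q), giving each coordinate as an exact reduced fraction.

T1 = [1 0 0 0; 2 1 0 0; 0 0 1 0; 0 0 0 1]
T2·T1 = [-2 0 0 0; -4 -2 0 0; 0 0 1 0; 0 0 0 1]
T3·…·T1 = [-2 0 0 0; -4 -2 2 0; 0 0 1 0; 0 0 0 1]
T4·…·T1 = [-2 0 0 0; -4 -2 1 0; 0 0 1 0; 0 0 0 1]
T5·…·T1 = [-2 0 0 6; -4 -2 1 -2; 0 0 1 -2; 0 0 0 1]
T6·…·T1 = [2 0 0 -6; -4 -2 1 -2; 0 0 1 -2; 0 0 0 1]
det M = -4; M⁻¹ = [1/2 0 0 3; -1 -1/2 1/2 -6; 0 0 1 2; 0 0 0 1]
M⁻¹ · (-2, -45/4, -5/4)ᵀ = (2, 1, 3/4)ᵀ

p = (2, 1, 3/4)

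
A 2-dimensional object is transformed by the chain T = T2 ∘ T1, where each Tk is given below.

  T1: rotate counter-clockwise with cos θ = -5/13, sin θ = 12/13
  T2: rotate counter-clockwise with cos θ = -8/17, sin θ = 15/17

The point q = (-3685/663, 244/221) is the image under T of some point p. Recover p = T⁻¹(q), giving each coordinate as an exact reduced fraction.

p = (8/3, -5)

T1 = [-5/13 -12/13 0; 12/13 -5/13 0; 0 0 1]
T2·T1 = [-140/221 171/221 0; -171/221 -140/221 0; 0 0 1]
det M = 1; M⁻¹ = [-140/221 -171/221 0; 171/221 -140/221 0; 0 0 1]
M⁻¹ · (-3685/663, 244/221)ᵀ = (8/3, -5)ᵀ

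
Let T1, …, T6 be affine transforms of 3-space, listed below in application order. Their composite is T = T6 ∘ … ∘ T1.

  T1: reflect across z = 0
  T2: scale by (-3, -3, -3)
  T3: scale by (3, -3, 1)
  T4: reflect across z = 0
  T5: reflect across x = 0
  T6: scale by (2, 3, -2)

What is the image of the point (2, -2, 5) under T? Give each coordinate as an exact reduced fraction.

T1 reflect across z = 0: (2, -2, 5) → (2, -2, -5)
T2 scale by (-3, -3, -3): (2, -2, -5) → (-6, 6, 15)
T3 scale by (3, -3, 1): (-6, 6, 15) → (-18, -18, 15)
T4 reflect across z = 0: (-18, -18, 15) → (-18, -18, -15)
T5 reflect across x = 0: (-18, -18, -15) → (18, -18, -15)
T6 scale by (2, 3, -2): (18, -18, -15) → (36, -54, 30)

T(p) = (36, -54, 30)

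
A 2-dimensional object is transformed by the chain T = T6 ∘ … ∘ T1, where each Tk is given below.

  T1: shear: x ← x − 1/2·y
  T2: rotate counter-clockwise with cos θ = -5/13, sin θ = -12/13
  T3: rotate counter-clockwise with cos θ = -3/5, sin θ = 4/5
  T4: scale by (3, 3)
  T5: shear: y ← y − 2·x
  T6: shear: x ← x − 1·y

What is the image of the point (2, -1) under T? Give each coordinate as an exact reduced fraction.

T1 shear: x ← x − 1/2·y: (2, -1) → (5/2, -1)
T2 rotate counter-clockwise with cos θ = -5/13, sin θ = -12/13: (5/2, -1) → (-49/26, -25/13)
T3 rotate counter-clockwise with cos θ = -3/5, sin θ = 4/5: (-49/26, -25/13) → (347/130, -23/65)
T4 scale by (3, 3): (347/130, -23/65) → (1041/130, -69/65)
T5 shear: y ← y − 2·x: (1041/130, -69/65) → (1041/130, -222/13)
T6 shear: x ← x − 1·y: (1041/130, -222/13) → (3261/130, -222/13)

T(p) = (3261/130, -222/13)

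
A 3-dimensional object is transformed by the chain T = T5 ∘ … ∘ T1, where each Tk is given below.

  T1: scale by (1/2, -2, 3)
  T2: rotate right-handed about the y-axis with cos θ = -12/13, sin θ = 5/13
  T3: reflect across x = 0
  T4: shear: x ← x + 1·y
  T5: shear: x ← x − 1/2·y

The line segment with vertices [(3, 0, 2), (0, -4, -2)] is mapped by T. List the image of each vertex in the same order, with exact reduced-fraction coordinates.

image vertices: (-12/13, 0, -159/26), (82/13, 8, 72/13)

T1 scale by (1/2, -2, 3): (3, 0, 2) → (3/2, 0, 6); (0, -4, -2) → (0, 8, -6)
T2 rotate right-handed about the y-axis with cos θ = -12/13, sin θ = 5/13: (3/2, 0, 6) → (12/13, 0, -159/26); (0, 8, -6) → (-30/13, 8, 72/13)
T3 reflect across x = 0: (12/13, 0, -159/26) → (-12/13, 0, -159/26); (-30/13, 8, 72/13) → (30/13, 8, 72/13)
T4 shear: x ← x + 1·y: (-12/13, 0, -159/26) → (-12/13, 0, -159/26); (30/13, 8, 72/13) → (134/13, 8, 72/13)
T5 shear: x ← x − 1/2·y: (-12/13, 0, -159/26) → (-12/13, 0, -159/26); (134/13, 8, 72/13) → (82/13, 8, 72/13)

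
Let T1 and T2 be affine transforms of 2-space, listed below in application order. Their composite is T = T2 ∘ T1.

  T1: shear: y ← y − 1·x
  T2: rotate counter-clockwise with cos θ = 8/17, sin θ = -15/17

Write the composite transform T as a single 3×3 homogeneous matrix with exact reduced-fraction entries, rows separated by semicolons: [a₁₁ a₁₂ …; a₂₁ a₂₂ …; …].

T1 = [1 0 0; -1 1 0; 0 0 1]
T2·T1 = [-7/17 15/17 0; -23/17 8/17 0; 0 0 1]

T = [-7/17 15/17 0; -23/17 8/17 0; 0 0 1]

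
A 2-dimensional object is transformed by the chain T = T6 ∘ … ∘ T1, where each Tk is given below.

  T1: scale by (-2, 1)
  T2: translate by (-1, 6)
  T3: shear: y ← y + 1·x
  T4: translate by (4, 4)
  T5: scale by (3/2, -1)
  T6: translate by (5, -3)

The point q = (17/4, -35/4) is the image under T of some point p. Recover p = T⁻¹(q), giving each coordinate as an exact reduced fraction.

T1 = [-2 0 0; 0 1 0; 0 0 1]
T2·T1 = [-2 0 -1; 0 1 6; 0 0 1]
T3·…·T1 = [-2 0 -1; -2 1 5; 0 0 1]
T4·…·T1 = [-2 0 3; -2 1 9; 0 0 1]
T5·…·T1 = [-3 0 9/2; 2 -1 -9; 0 0 1]
T6·…·T1 = [-3 0 19/2; 2 -1 -12; 0 0 1]
det M = 3; M⁻¹ = [-1/3 0 19/6; -2/3 -1 -17/3; 0 0 1]
M⁻¹ · (17/4, -35/4)ᵀ = (7/4, 1/4)ᵀ

p = (7/4, 1/4)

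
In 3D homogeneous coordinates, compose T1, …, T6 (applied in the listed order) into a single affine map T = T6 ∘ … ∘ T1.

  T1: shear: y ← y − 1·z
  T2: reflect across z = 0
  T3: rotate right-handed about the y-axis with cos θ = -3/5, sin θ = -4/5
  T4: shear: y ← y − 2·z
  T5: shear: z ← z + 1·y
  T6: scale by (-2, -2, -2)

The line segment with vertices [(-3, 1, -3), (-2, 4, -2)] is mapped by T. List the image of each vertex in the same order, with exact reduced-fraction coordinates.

T1 shear: y ← y − 1·z: (-3, 1, -3) → (-3, 4, -3); (-2, 4, -2) → (-2, 6, -2)
T2 reflect across z = 0: (-3, 4, -3) → (-3, 4, 3); (-2, 6, -2) → (-2, 6, 2)
T3 rotate right-handed about the y-axis with cos θ = -3/5, sin θ = -4/5: (-3, 4, 3) → (-3/5, 4, -21/5); (-2, 6, 2) → (-2/5, 6, -14/5)
T4 shear: y ← y − 2·z: (-3/5, 4, -21/5) → (-3/5, 62/5, -21/5); (-2/5, 6, -14/5) → (-2/5, 58/5, -14/5)
T5 shear: z ← z + 1·y: (-3/5, 62/5, -21/5) → (-3/5, 62/5, 41/5); (-2/5, 58/5, -14/5) → (-2/5, 58/5, 44/5)
T6 scale by (-2, -2, -2): (-3/5, 62/5, 41/5) → (6/5, -124/5, -82/5); (-2/5, 58/5, 44/5) → (4/5, -116/5, -88/5)

image vertices: (6/5, -124/5, -82/5), (4/5, -116/5, -88/5)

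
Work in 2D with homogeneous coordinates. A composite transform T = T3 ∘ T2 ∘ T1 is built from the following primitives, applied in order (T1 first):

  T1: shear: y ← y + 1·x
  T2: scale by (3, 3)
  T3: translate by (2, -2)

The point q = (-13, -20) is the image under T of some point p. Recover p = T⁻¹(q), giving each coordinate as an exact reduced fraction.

p = (-5, -1)

T1 = [1 0 0; 1 1 0; 0 0 1]
T2·T1 = [3 0 0; 3 3 0; 0 0 1]
T3·…·T1 = [3 0 2; 3 3 -2; 0 0 1]
det M = 9; M⁻¹ = [1/3 0 -2/3; -1/3 1/3 4/3; 0 0 1]
M⁻¹ · (-13, -20)ᵀ = (-5, -1)ᵀ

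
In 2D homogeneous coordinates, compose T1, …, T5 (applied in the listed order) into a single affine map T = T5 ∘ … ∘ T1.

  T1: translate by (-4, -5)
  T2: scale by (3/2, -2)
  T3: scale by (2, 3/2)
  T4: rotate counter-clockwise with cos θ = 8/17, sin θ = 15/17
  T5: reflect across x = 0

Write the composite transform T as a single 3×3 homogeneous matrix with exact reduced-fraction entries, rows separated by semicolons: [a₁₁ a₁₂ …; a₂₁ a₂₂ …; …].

T1 = [1 0 -4; 0 1 -5; 0 0 1]
T2·T1 = [3/2 0 -6; 0 -2 10; 0 0 1]
T3·…·T1 = [3 0 -12; 0 -3 15; 0 0 1]
T4·…·T1 = [24/17 45/17 -321/17; 45/17 -24/17 -60/17; 0 0 1]
T5·…·T1 = [-24/17 -45/17 321/17; 45/17 -24/17 -60/17; 0 0 1]

T = [-24/17 -45/17 321/17; 45/17 -24/17 -60/17; 0 0 1]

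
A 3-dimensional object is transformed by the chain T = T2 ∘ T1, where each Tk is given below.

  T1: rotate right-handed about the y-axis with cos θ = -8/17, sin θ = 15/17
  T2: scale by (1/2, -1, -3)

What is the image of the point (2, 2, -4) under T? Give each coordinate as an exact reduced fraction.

T(p) = (-38/17, -2, -6/17)

T1 rotate right-handed about the y-axis with cos θ = -8/17, sin θ = 15/17: (2, 2, -4) → (-76/17, 2, 2/17)
T2 scale by (1/2, -1, -3): (-76/17, 2, 2/17) → (-38/17, -2, -6/17)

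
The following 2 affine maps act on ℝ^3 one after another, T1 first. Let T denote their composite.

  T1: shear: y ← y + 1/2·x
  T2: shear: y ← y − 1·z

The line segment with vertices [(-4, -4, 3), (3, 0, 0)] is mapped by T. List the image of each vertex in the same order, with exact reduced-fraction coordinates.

image vertices: (-4, -9, 3), (3, 3/2, 0)

T1 shear: y ← y + 1/2·x: (-4, -4, 3) → (-4, -6, 3); (3, 0, 0) → (3, 3/2, 0)
T2 shear: y ← y − 1·z: (-4, -6, 3) → (-4, -9, 3); (3, 3/2, 0) → (3, 3/2, 0)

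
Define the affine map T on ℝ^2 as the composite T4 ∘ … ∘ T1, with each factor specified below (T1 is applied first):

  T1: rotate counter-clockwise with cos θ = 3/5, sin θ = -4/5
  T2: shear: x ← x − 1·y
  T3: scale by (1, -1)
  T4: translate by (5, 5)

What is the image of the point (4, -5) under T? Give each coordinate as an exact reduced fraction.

T1 rotate counter-clockwise with cos θ = 3/5, sin θ = -4/5: (4, -5) → (-8/5, -31/5)
T2 shear: x ← x − 1·y: (-8/5, -31/5) → (23/5, -31/5)
T3 scale by (1, -1): (23/5, -31/5) → (23/5, 31/5)
T4 translate by (5, 5): (23/5, 31/5) → (48/5, 56/5)

T(p) = (48/5, 56/5)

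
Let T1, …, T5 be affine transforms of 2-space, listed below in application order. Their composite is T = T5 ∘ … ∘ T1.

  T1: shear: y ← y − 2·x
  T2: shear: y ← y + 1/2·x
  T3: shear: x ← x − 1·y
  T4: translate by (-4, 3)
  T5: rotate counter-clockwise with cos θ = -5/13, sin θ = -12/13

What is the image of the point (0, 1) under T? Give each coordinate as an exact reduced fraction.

T1 shear: y ← y − 2·x: (0, 1) → (0, 1)
T2 shear: y ← y + 1/2·x: (0, 1) → (0, 1)
T3 shear: x ← x − 1·y: (0, 1) → (-1, 1)
T4 translate by (-4, 3): (-1, 1) → (-5, 4)
T5 rotate counter-clockwise with cos θ = -5/13, sin θ = -12/13: (-5, 4) → (73/13, 40/13)

T(p) = (73/13, 40/13)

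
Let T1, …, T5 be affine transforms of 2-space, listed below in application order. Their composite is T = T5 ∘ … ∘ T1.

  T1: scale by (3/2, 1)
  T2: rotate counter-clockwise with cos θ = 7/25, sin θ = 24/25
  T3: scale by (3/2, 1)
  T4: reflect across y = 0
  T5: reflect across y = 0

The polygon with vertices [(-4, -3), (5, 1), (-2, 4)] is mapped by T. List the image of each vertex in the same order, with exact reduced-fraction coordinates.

image vertices: (9/5, -33/5), (171/100, 187/25), (-351/50, -44/25)

T1 scale by (3/2, 1): (-4, -3) → (-6, -3); (5, 1) → (15/2, 1); (-2, 4) → (-3, 4)
T2 rotate counter-clockwise with cos θ = 7/25, sin θ = 24/25: (-6, -3) → (6/5, -33/5); (15/2, 1) → (57/50, 187/25); (-3, 4) → (-117/25, -44/25)
T3 scale by (3/2, 1): (6/5, -33/5) → (9/5, -33/5); (57/50, 187/25) → (171/100, 187/25); (-117/25, -44/25) → (-351/50, -44/25)
T4 reflect across y = 0: (9/5, -33/5) → (9/5, 33/5); (171/100, 187/25) → (171/100, -187/25); (-351/50, -44/25) → (-351/50, 44/25)
T5 reflect across y = 0: (9/5, 33/5) → (9/5, -33/5); (171/100, -187/25) → (171/100, 187/25); (-351/50, 44/25) → (-351/50, -44/25)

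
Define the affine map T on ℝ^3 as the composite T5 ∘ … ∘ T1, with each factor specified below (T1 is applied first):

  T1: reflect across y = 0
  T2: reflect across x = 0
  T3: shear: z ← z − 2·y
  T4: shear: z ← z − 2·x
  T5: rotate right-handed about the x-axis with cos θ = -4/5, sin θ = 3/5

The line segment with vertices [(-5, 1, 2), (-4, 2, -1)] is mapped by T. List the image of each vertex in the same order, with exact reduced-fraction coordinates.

T1 reflect across y = 0: (-5, 1, 2) → (-5, -1, 2); (-4, 2, -1) → (-4, -2, -1)
T2 reflect across x = 0: (-5, -1, 2) → (5, -1, 2); (-4, -2, -1) → (4, -2, -1)
T3 shear: z ← z − 2·y: (5, -1, 2) → (5, -1, 4); (4, -2, -1) → (4, -2, 3)
T4 shear: z ← z − 2·x: (5, -1, 4) → (5, -1, -6); (4, -2, 3) → (4, -2, -5)
T5 rotate right-handed about the x-axis with cos θ = -4/5, sin θ = 3/5: (5, -1, -6) → (5, 22/5, 21/5); (4, -2, -5) → (4, 23/5, 14/5)

image vertices: (5, 22/5, 21/5), (4, 23/5, 14/5)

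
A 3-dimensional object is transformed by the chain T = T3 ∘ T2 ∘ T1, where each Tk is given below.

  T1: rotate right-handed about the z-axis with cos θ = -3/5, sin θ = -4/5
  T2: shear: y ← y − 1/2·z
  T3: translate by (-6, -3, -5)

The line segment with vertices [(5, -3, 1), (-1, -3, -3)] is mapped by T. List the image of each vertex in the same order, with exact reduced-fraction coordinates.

image vertices: (-57/5, -57/10, -4), (-39/5, 11/10, -8)

T1 rotate right-handed about the z-axis with cos θ = -3/5, sin θ = -4/5: (5, -3, 1) → (-27/5, -11/5, 1); (-1, -3, -3) → (-9/5, 13/5, -3)
T2 shear: y ← y − 1/2·z: (-27/5, -11/5, 1) → (-27/5, -27/10, 1); (-9/5, 13/5, -3) → (-9/5, 41/10, -3)
T3 translate by (-6, -3, -5): (-27/5, -27/10, 1) → (-57/5, -57/10, -4); (-9/5, 41/10, -3) → (-39/5, 11/10, -8)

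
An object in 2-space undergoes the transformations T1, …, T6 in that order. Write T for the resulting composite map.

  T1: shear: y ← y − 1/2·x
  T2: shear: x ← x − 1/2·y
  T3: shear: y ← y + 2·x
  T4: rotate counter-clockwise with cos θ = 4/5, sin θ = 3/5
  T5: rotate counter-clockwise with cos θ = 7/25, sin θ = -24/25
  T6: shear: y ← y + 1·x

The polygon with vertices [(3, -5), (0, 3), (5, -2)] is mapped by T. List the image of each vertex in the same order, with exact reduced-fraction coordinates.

image vertices: (43/5, 193/20), (-6/5, -3/10), (59/5, 309/20)

T1 shear: y ← y − 1/2·x: (3, -5) → (3, -13/2); (0, 3) → (0, 3); (5, -2) → (5, -9/2)
T2 shear: x ← x − 1/2·y: (3, -13/2) → (25/4, -13/2); (0, 3) → (-3/2, 3); (5, -9/2) → (29/4, -9/2)
T3 shear: y ← y + 2·x: (25/4, -13/2) → (25/4, 6); (-3/2, 3) → (-3/2, 0); (29/4, -9/2) → (29/4, 10)
T4 rotate counter-clockwise with cos θ = 4/5, sin θ = 3/5: (25/4, 6) → (7/5, 171/20); (-3/2, 0) → (-6/5, -9/10); (29/4, 10) → (-1/5, 247/20)
T5 rotate counter-clockwise with cos θ = 7/25, sin θ = -24/25: (7/5, 171/20) → (43/5, 21/20); (-6/5, -9/10) → (-6/5, 9/10); (-1/5, 247/20) → (59/5, 73/20)
T6 shear: y ← y + 1·x: (43/5, 21/20) → (43/5, 193/20); (-6/5, 9/10) → (-6/5, -3/10); (59/5, 73/20) → (59/5, 309/20)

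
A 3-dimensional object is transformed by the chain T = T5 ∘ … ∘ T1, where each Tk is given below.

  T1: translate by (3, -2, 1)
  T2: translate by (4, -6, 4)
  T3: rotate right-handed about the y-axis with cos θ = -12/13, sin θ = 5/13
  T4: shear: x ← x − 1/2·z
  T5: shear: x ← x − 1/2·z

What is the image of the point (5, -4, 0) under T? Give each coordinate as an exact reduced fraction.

T(p) = (1/13, -12, -120/13)

T1 translate by (3, -2, 1): (5, -4, 0) → (8, -6, 1)
T2 translate by (4, -6, 4): (8, -6, 1) → (12, -12, 5)
T3 rotate right-handed about the y-axis with cos θ = -12/13, sin θ = 5/13: (12, -12, 5) → (-119/13, -12, -120/13)
T4 shear: x ← x − 1/2·z: (-119/13, -12, -120/13) → (-59/13, -12, -120/13)
T5 shear: x ← x − 1/2·z: (-59/13, -12, -120/13) → (1/13, -12, -120/13)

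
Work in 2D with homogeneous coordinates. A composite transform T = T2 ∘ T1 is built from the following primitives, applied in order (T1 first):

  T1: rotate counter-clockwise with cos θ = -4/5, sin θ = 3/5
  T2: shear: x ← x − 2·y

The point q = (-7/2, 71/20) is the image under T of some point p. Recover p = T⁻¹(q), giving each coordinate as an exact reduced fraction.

T1 = [-4/5 -3/5 0; 3/5 -4/5 0; 0 0 1]
T2·T1 = [-2 1 0; 3/5 -4/5 0; 0 0 1]
det M = 1; M⁻¹ = [-4/5 -1 0; -3/5 -2 0; 0 0 1]
M⁻¹ · (-7/2, 71/20)ᵀ = (-3/4, -5)ᵀ

p = (-3/4, -5)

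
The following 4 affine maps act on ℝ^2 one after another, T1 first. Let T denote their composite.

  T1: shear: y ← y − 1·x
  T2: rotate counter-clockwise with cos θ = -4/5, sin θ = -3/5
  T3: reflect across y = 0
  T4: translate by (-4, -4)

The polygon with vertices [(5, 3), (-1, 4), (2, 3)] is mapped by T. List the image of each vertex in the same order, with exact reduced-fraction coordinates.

T1 shear: y ← y − 1·x: (5, 3) → (5, -2); (-1, 4) → (-1, 5); (2, 3) → (2, 1)
T2 rotate counter-clockwise with cos θ = -4/5, sin θ = -3/5: (5, -2) → (-26/5, -7/5); (-1, 5) → (19/5, -17/5); (2, 1) → (-1, -2)
T3 reflect across y = 0: (-26/5, -7/5) → (-26/5, 7/5); (19/5, -17/5) → (19/5, 17/5); (-1, -2) → (-1, 2)
T4 translate by (-4, -4): (-26/5, 7/5) → (-46/5, -13/5); (19/5, 17/5) → (-1/5, -3/5); (-1, 2) → (-5, -2)

image vertices: (-46/5, -13/5), (-1/5, -3/5), (-5, -2)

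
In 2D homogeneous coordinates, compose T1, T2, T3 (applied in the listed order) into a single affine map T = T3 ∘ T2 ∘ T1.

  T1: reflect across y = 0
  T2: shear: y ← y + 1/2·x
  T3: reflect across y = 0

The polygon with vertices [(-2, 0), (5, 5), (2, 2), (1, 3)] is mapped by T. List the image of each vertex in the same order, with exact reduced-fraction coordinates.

image vertices: (-2, 1), (5, 5/2), (2, 1), (1, 5/2)

T1 reflect across y = 0: (-2, 0) → (-2, 0); (5, 5) → (5, -5); (2, 2) → (2, -2); (1, 3) → (1, -3)
T2 shear: y ← y + 1/2·x: (-2, 0) → (-2, -1); (5, -5) → (5, -5/2); (2, -2) → (2, -1); (1, -3) → (1, -5/2)
T3 reflect across y = 0: (-2, -1) → (-2, 1); (5, -5/2) → (5, 5/2); (2, -1) → (2, 1); (1, -5/2) → (1, 5/2)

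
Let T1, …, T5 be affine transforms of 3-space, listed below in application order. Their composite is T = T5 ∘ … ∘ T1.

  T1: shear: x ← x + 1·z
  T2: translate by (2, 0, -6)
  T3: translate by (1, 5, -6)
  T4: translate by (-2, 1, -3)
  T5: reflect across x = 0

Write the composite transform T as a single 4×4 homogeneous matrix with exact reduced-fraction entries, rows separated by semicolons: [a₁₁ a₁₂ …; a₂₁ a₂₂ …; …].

T1 = [1 0 1 0; 0 1 0 0; 0 0 1 0; 0 0 0 1]
T2·T1 = [1 0 1 2; 0 1 0 0; 0 0 1 -6; 0 0 0 1]
T3·…·T1 = [1 0 1 3; 0 1 0 5; 0 0 1 -12; 0 0 0 1]
T4·…·T1 = [1 0 1 1; 0 1 0 6; 0 0 1 -15; 0 0 0 1]
T5·…·T1 = [-1 0 -1 -1; 0 1 0 6; 0 0 1 -15; 0 0 0 1]

T = [-1 0 -1 -1; 0 1 0 6; 0 0 1 -15; 0 0 0 1]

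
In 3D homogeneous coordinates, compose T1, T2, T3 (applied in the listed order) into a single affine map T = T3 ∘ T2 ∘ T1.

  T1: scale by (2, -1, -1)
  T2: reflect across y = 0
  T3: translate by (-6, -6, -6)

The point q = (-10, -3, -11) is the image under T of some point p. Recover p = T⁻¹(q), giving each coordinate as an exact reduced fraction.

T1 = [2 0 0 0; 0 -1 0 0; 0 0 -1 0; 0 0 0 1]
T2·T1 = [2 0 0 0; 0 1 0 0; 0 0 -1 0; 0 0 0 1]
T3·…·T1 = [2 0 0 -6; 0 1 0 -6; 0 0 -1 -6; 0 0 0 1]
det M = -2; M⁻¹ = [1/2 0 0 3; 0 1 0 6; 0 0 -1 -6; 0 0 0 1]
M⁻¹ · (-10, -3, -11)ᵀ = (-2, 3, 5)ᵀ

p = (-2, 3, 5)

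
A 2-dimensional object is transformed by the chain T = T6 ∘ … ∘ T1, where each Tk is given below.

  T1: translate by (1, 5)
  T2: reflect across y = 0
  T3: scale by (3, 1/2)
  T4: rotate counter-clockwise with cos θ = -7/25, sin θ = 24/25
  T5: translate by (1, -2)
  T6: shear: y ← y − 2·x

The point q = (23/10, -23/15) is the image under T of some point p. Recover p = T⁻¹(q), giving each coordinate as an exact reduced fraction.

T1 = [1 0 1; 0 1 5; 0 0 1]
T2·T1 = [1 0 1; 0 -1 -5; 0 0 1]
T3·…·T1 = [3 0 3; 0 -1/2 -5/2; 0 0 1]
T4·…·T1 = [-21/25 12/25 39/25; 72/25 7/50 179/50; 0 0 1]
T5·…·T1 = [-21/25 12/25 64/25; 72/25 7/50 79/50; 0 0 1]
T6·…·T1 = [-21/25 12/25 64/25; 114/25 -41/50 -177/50; 0 0 1]
det M = -3/2; M⁻¹ = [41/75 8/25 -4/15; 76/25 14/25 -29/5; 0 0 1]
M⁻¹ · (23/10, -23/15)ᵀ = (1/2, 1/3)ᵀ

p = (1/2, 1/3)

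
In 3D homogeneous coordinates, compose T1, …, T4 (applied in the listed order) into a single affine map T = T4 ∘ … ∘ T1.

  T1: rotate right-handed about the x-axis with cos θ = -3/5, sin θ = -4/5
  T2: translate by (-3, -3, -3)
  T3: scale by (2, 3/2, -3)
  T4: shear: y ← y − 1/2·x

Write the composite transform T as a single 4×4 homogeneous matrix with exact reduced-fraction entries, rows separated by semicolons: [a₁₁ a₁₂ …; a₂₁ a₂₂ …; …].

T = [2 0 0 -6; -1 -9/10 6/5 -3/2; 0 12/5 9/5 9; 0 0 0 1]

T1 = [1 0 0 0; 0 -3/5 4/5 0; 0 -4/5 -3/5 0; 0 0 0 1]
T2·T1 = [1 0 0 -3; 0 -3/5 4/5 -3; 0 -4/5 -3/5 -3; 0 0 0 1]
T3·…·T1 = [2 0 0 -6; 0 -9/10 6/5 -9/2; 0 12/5 9/5 9; 0 0 0 1]
T4·…·T1 = [2 0 0 -6; -1 -9/10 6/5 -3/2; 0 12/5 9/5 9; 0 0 0 1]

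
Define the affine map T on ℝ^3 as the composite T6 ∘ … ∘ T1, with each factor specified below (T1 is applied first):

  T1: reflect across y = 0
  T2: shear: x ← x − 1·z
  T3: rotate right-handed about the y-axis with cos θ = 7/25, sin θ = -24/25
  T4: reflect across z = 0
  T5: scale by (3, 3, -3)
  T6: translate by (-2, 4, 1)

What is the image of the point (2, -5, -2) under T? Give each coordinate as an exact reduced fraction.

T1 reflect across y = 0: (2, -5, -2) → (2, 5, -2)
T2 shear: x ← x − 1·z: (2, 5, -2) → (4, 5, -2)
T3 rotate right-handed about the y-axis with cos θ = 7/25, sin θ = -24/25: (4, 5, -2) → (76/25, 5, 82/25)
T4 reflect across z = 0: (76/25, 5, 82/25) → (76/25, 5, -82/25)
T5 scale by (3, 3, -3): (76/25, 5, -82/25) → (228/25, 15, 246/25)
T6 translate by (-2, 4, 1): (228/25, 15, 246/25) → (178/25, 19, 271/25)

T(p) = (178/25, 19, 271/25)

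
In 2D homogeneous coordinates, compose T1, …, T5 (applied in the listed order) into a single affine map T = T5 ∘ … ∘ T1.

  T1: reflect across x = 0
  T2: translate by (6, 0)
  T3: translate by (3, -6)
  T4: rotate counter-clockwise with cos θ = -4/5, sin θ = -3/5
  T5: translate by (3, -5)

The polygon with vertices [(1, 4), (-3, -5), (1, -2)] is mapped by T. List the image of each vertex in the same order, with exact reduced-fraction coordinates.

T1 reflect across x = 0: (1, 4) → (-1, 4); (-3, -5) → (3, -5); (1, -2) → (-1, -2)
T2 translate by (6, 0): (-1, 4) → (5, 4); (3, -5) → (9, -5); (-1, -2) → (5, -2)
T3 translate by (3, -6): (5, 4) → (8, -2); (9, -5) → (12, -11); (5, -2) → (8, -8)
T4 rotate counter-clockwise with cos θ = -4/5, sin θ = -3/5: (8, -2) → (-38/5, -16/5); (12, -11) → (-81/5, 8/5); (8, -8) → (-56/5, 8/5)
T5 translate by (3, -5): (-38/5, -16/5) → (-23/5, -41/5); (-81/5, 8/5) → (-66/5, -17/5); (-56/5, 8/5) → (-41/5, -17/5)

image vertices: (-23/5, -41/5), (-66/5, -17/5), (-41/5, -17/5)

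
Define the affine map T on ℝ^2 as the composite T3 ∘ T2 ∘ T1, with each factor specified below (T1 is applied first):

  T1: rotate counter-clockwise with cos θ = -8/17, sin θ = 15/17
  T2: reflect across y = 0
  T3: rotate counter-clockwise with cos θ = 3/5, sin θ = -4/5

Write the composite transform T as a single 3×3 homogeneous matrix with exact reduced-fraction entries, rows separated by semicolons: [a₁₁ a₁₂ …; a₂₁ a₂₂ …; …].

T = [-84/85 -13/85 0; -13/85 84/85 0; 0 0 1]

T1 = [-8/17 -15/17 0; 15/17 -8/17 0; 0 0 1]
T2·T1 = [-8/17 -15/17 0; -15/17 8/17 0; 0 0 1]
T3·…·T1 = [-84/85 -13/85 0; -13/85 84/85 0; 0 0 1]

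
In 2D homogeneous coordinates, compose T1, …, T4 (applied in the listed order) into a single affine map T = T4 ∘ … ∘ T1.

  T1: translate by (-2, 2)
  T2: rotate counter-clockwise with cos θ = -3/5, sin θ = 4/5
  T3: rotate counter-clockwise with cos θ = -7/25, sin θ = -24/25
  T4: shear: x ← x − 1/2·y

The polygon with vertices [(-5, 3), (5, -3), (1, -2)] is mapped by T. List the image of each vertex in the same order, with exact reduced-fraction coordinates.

T1 translate by (-2, 2): (-5, 3) → (-7, 5); (5, -3) → (3, -1); (1, -2) → (-1, 0)
T2 rotate counter-clockwise with cos θ = -3/5, sin θ = 4/5: (-7, 5) → (1/5, -43/5); (3, -1) → (-1, 3); (-1, 0) → (3/5, -4/5)
T3 rotate counter-clockwise with cos θ = -7/25, sin θ = -24/25: (1/5, -43/5) → (-1039/125, 277/125); (-1, 3) → (79/25, 3/25); (3/5, -4/5) → (-117/125, -44/125)
T4 shear: x ← x − 1/2·y: (-1039/125, 277/125) → (-471/50, 277/125); (79/25, 3/25) → (31/10, 3/25); (-117/125, -44/125) → (-19/25, -44/125)

image vertices: (-471/50, 277/125), (31/10, 3/25), (-19/25, -44/125)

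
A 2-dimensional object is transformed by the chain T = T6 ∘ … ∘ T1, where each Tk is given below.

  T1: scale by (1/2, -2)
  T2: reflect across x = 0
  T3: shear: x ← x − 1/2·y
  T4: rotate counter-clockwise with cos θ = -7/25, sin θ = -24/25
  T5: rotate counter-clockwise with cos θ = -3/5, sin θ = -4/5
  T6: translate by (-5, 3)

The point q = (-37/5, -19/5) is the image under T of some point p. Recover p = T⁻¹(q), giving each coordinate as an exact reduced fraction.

p = (2, -3)

T1 = [1/2 0 0; 0 -2 0; 0 0 1]
T2·T1 = [-1/2 0 0; 0 -2 0; 0 0 1]
T3·…·T1 = [-1/2 1 0; 0 -2 0; 0 0 1]
T4·…·T1 = [7/50 -11/5 0; 12/25 -2/5 0; 0 0 1]
T5·…·T1 = [3/10 1 0; -2/5 2 0; 0 0 1]
T6·…·T1 = [3/10 1 -5; -2/5 2 3; 0 0 1]
det M = 1; M⁻¹ = [2 -1 13; 2/5 3/10 11/10; 0 0 1]
M⁻¹ · (-37/5, -19/5)ᵀ = (2, -3)ᵀ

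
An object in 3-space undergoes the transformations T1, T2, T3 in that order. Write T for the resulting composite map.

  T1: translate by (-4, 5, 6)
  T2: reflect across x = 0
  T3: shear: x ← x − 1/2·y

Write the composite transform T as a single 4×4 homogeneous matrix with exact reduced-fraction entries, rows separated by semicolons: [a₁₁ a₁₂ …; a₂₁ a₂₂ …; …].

T = [-1 -1/2 0 3/2; 0 1 0 5; 0 0 1 6; 0 0 0 1]

T1 = [1 0 0 -4; 0 1 0 5; 0 0 1 6; 0 0 0 1]
T2·T1 = [-1 0 0 4; 0 1 0 5; 0 0 1 6; 0 0 0 1]
T3·…·T1 = [-1 -1/2 0 3/2; 0 1 0 5; 0 0 1 6; 0 0 0 1]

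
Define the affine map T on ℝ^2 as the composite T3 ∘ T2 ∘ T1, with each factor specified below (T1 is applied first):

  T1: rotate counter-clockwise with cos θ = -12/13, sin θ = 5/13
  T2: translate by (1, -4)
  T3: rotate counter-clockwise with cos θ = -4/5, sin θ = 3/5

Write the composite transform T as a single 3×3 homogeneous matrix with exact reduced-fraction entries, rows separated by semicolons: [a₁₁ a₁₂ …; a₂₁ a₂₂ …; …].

T = [33/65 56/65 8/5; -56/65 33/65 19/5; 0 0 1]

T1 = [-12/13 -5/13 0; 5/13 -12/13 0; 0 0 1]
T2·T1 = [-12/13 -5/13 1; 5/13 -12/13 -4; 0 0 1]
T3·…·T1 = [33/65 56/65 8/5; -56/65 33/65 19/5; 0 0 1]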